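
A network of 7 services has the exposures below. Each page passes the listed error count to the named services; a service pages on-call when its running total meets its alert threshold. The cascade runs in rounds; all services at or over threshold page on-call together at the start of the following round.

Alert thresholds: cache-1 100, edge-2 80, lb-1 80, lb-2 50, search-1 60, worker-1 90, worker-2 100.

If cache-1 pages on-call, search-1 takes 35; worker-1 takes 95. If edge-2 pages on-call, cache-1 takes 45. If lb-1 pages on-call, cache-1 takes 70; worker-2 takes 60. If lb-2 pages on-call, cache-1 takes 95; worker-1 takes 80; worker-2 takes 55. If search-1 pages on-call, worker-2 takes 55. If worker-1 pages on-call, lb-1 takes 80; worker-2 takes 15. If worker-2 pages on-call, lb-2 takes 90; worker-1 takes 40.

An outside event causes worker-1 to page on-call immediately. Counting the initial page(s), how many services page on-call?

2

Round 1 — worker-1 pages on-call (initial).
  lb-1: +80 → 80 ≥ 80
  worker-2: +15 → 15 < 100
Round 2 — lb-1 pages on-call.
  cache-1: +70 → 70 < 100
  worker-2: +60 → 75 < 100
No further pages.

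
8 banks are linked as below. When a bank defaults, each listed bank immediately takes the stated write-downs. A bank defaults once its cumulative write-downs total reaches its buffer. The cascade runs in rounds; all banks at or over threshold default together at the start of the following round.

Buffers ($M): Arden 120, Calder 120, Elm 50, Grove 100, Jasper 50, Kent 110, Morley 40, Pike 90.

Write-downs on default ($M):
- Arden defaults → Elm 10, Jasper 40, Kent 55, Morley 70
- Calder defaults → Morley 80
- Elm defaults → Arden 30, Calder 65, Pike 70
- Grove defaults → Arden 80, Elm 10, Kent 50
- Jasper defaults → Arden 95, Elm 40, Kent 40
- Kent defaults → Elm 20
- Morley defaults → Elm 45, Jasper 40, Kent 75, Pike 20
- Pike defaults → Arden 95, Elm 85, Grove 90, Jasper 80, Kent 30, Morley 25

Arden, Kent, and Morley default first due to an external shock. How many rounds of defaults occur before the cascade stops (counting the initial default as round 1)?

3

Round 1 — Arden, Kent, Morley default (initial).
  Elm: +10+20+45 → 75 ≥ 50
  Jasper: +40+40 → 80 ≥ 50
  Pike: +20 → 20 < 90
Round 2 — Elm, Jasper default.
  Calder: +65 → 65 < 120
  Pike: +70 → 90 ≥ 90
Round 3 — Pike defaults.
  Grove: +90 → 90 < 100
No further defaults.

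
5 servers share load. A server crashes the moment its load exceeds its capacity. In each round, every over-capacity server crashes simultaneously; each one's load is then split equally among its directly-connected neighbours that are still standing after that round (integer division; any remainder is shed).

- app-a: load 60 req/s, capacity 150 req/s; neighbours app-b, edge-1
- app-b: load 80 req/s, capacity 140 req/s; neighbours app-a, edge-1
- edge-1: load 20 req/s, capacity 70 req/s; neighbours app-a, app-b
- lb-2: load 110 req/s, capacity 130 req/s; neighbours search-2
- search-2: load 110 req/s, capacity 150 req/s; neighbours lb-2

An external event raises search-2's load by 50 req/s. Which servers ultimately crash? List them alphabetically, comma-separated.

lb-2, search-2

Round 1 — search-2 at 160 > 150. search-2 crashes.
  search-2 sheds 160 req/s to lb-2: 160 each.
    lb-2: 110+160 = 270 > 130
Round 2 — lb-2 crashes.
  lb-2 sheds 270 req/s: no online neighbours, lost.
No further crashes.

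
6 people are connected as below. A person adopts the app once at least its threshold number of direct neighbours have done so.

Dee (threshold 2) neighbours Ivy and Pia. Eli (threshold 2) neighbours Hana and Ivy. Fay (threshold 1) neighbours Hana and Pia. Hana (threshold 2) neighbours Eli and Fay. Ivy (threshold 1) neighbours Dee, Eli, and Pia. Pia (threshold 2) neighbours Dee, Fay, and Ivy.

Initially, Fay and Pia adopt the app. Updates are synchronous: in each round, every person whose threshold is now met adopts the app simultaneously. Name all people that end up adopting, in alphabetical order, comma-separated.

Dee, Fay, Ivy, Pia

Round 1 — Fay, Pia adopt the app (initial).
Round 2 — checking thresholds:
  Dee: 1 of 2 neighbours < 2, not yet.
  Hana: 1 of 2 neighbours < 2, not yet.
  Ivy: 1 of 3 neighbours ≥ 1, adopts the app.
Round 3 — checking thresholds:
  Dee: 2 of 2 neighbours ≥ 2, adopts the app.
  Eli: 1 of 2 neighbours < 2, not yet.
  Hana: 1 of 2 neighbours < 2, not yet.
Round 4 — no new adoptions; cascade stops.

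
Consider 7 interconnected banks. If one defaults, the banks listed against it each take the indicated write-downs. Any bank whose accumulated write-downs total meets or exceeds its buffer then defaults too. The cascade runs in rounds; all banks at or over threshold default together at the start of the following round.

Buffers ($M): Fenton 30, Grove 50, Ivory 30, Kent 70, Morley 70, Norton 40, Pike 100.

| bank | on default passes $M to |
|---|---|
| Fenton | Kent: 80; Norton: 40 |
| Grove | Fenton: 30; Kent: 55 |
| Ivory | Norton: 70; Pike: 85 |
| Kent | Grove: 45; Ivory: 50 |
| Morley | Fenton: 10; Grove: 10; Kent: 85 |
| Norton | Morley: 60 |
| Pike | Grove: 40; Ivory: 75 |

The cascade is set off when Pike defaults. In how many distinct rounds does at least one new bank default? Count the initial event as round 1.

Round 1 — Pike defaults (initial).
  Grove: +40 → 40 < 50
  Ivory: +75 → 75 ≥ 30
Round 2 — Ivory defaults.
  Norton: +70 → 70 ≥ 40
Round 3 — Norton defaults.
  Morley: +60 → 60 < 70
No further defaults.

3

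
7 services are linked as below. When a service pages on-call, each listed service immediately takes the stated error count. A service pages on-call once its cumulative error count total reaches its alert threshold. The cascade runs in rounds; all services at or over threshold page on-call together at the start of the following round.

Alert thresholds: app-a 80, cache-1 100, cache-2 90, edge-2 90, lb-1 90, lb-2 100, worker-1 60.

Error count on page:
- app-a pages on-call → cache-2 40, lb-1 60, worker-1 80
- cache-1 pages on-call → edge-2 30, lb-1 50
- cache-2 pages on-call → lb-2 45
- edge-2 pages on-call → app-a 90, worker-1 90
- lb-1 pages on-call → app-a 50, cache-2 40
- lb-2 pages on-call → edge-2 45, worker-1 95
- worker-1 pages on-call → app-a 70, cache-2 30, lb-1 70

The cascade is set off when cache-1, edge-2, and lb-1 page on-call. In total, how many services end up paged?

6

Round 1 — cache-1, edge-2, lb-1 page on-call (initial).
  app-a: +90+50 → 140 ≥ 80
  cache-2: +40 → 40 < 90
  worker-1: +90 → 90 ≥ 60
Round 2 — app-a, worker-1 page on-call.
  cache-2: +40+30 → 110 ≥ 90
Round 3 — cache-2 pages on-call.
  lb-2: +45 → 45 < 100
No further pages.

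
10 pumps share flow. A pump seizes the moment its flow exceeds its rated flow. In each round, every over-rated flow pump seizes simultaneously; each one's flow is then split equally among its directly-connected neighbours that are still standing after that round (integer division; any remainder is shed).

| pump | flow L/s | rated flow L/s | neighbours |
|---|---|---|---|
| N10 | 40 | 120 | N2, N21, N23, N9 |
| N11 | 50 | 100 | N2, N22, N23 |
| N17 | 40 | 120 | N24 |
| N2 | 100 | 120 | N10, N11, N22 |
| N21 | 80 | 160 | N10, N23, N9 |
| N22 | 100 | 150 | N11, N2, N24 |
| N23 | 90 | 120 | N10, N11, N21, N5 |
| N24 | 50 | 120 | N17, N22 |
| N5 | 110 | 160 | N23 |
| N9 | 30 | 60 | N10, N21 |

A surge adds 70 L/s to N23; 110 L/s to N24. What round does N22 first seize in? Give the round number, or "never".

2

Round 1 — N23 at 160 > 120; N24 at 160 > 120. N23, N24 seize.
  N23 sheds 160 L/s to N10, N11, N21, N5: 40 each.
    N10: 40+40 = 80 ≤ 120
    N11: 50+40 = 90 ≤ 100
    N21: 80+40 = 120 ≤ 160
    N5: 110+40 = 150 ≤ 160
  N24 sheds 160 L/s to N17, N22: 80 each.
    N17: 40+80 = 120 ≤ 120
    N22: 100+80 = 180 > 150
Round 2 — N22 seizes.
  N22 sheds 180 L/s to N11, N2: 90 each.
    N11: 90+90 = 180 > 100
    N2: 100+90 = 190 > 120
Round 3 — N11, N2 seize.
  N11 sheds 180 L/s: no online neighbours, lost.
  N2 sheds 190 L/s to N10: 190 each.
    N10: 80+190 = 270 > 120
Round 4 — N10 seizes.
  N10 sheds 270 L/s to N21, N9: 135 each.
    N21: 120+135 = 255 > 160
    N9: 30+135 = 165 > 60
Round 5 — N21, N9 seize.
  N21 sheds 255 L/s: no online neighbours, lost.
  N9 sheds 165 L/s: no online neighbours, lost.
No further seizures.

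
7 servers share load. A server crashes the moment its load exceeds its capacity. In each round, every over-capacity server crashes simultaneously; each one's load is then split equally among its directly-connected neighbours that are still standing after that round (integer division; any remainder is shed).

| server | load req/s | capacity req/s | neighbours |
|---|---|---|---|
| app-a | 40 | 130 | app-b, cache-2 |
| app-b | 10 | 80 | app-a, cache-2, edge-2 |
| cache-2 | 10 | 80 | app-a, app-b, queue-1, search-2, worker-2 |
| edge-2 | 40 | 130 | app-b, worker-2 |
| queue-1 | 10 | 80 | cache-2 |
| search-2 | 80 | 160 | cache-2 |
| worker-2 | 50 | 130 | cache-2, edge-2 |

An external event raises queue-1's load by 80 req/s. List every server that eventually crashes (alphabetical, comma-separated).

Round 1 — queue-1 at 90 > 80. queue-1 crashes.
  queue-1 sheds 90 req/s to cache-2: 90 each.
    cache-2: 10+90 = 100 > 80
Round 2 — cache-2 crashes.
  cache-2 sheds 100 req/s to app-a, app-b, search-2, worker-2: 25 each.
    app-a: 40+25 = 65 ≤ 130
    app-b: 10+25 = 35 ≤ 80
    search-2: 80+25 = 105 ≤ 160
    worker-2: 50+25 = 75 ≤ 130
No further crashes.

cache-2, queue-1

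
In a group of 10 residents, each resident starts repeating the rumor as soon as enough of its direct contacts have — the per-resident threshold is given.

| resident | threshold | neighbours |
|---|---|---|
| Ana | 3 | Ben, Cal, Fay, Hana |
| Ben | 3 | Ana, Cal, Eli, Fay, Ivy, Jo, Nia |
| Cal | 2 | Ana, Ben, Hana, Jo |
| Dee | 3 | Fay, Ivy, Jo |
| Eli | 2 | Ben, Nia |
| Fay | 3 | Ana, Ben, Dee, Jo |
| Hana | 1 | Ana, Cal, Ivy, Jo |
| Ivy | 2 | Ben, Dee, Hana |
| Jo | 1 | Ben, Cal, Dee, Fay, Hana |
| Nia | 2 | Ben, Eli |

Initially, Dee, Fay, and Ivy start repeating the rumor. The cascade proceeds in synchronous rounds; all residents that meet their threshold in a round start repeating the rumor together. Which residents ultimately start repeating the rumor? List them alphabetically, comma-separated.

Ana, Ben, Cal, Dee, Fay, Hana, Ivy, Jo

Round 1 — Dee, Fay, Ivy start repeating the rumor (initial).
Round 2 — checking thresholds:
  Ana: 1 of 4 neighbours < 3, not yet.
  Ben: 2 of 7 neighbours < 3, not yet.
  Hana: 1 of 4 neighbours ≥ 1, starts repeating the rumor.
  Jo: 2 of 5 neighbours ≥ 1, starts repeating the rumor.
Round 3 — checking thresholds:
  Ana: 2 of 4 neighbours < 3, not yet.
  Ben: 3 of 7 neighbours ≥ 3, starts repeating the rumor.
  Cal: 2 of 4 neighbours ≥ 2, starts repeating the rumor.
Round 4 — checking thresholds:
  Ana: 4 of 4 neighbours ≥ 3, starts repeating the rumor.
  Eli: 1 of 2 neighbours < 2, not yet.
  Nia: 1 of 2 neighbours < 2, not yet.
Round 5 — no new spreads; cascade stops.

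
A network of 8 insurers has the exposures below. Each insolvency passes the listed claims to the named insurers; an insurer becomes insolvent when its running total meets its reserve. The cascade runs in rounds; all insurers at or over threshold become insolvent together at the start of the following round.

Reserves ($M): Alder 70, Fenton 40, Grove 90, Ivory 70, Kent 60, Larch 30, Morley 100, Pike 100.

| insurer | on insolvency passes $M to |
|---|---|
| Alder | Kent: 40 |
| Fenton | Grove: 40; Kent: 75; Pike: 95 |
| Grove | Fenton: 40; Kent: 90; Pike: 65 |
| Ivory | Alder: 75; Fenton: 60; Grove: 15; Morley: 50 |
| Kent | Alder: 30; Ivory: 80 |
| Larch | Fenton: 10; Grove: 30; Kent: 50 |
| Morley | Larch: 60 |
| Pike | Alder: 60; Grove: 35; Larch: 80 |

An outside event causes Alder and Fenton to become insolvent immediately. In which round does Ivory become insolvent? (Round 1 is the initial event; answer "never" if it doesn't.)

Round 1 — Alder, Fenton become insolvent (initial).
  Grove: +40 → 40 < 90
  Kent: +40+75 → 115 ≥ 60
  Pike: +95 → 95 < 100
Round 2 — Kent becomes insolvent.
  Ivory: +80 → 80 ≥ 70
Round 3 — Ivory becomes insolvent.
  Grove: +15 → 55 < 90
  Morley: +50 → 50 < 100
No further insolvencies.

3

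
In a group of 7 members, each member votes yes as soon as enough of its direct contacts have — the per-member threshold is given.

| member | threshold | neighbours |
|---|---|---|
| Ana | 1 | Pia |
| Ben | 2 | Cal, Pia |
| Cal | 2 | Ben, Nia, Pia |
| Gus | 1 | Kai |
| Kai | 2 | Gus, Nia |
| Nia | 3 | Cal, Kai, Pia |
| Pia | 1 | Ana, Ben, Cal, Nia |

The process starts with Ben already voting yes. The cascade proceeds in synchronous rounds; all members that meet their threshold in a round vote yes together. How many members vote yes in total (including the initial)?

Round 1 — Ben votes yes (initial).
Round 2 — checking thresholds:
  Cal: 1 of 3 neighbours < 2, holds.
  Pia: 1 of 4 neighbours ≥ 1, votes yes.
Round 3 — checking thresholds:
  Ana: 1 of 1 neighbours ≥ 1, votes yes.
  Cal: 2 of 3 neighbours ≥ 2, votes yes.
  Nia: 1 of 3 neighbours < 3, holds.
Round 4 — no new yes votes; cascade stops.

4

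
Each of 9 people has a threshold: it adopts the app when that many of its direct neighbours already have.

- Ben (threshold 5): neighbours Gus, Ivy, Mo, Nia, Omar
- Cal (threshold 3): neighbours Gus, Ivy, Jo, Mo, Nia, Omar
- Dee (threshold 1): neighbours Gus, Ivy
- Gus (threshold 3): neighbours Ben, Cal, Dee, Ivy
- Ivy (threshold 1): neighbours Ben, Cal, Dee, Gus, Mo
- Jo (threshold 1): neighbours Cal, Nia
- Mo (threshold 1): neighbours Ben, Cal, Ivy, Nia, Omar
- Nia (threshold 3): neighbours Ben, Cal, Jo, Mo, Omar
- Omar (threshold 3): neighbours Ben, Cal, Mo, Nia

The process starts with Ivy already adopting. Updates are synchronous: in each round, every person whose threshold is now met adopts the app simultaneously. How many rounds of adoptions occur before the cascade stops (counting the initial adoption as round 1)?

2

Round 1 — Ivy adopts the app (initial).
Round 2 — checking thresholds:
  Ben: 1 of 5 neighbours < 5, not yet.
  Cal: 1 of 6 neighbours < 3, not yet.
  Dee: 1 of 2 neighbours ≥ 1, adopts the app.
  Gus: 1 of 4 neighbours < 3, not yet.
  Mo: 1 of 5 neighbours ≥ 1, adopts the app.
Round 3 — no new adoptions; cascade stops.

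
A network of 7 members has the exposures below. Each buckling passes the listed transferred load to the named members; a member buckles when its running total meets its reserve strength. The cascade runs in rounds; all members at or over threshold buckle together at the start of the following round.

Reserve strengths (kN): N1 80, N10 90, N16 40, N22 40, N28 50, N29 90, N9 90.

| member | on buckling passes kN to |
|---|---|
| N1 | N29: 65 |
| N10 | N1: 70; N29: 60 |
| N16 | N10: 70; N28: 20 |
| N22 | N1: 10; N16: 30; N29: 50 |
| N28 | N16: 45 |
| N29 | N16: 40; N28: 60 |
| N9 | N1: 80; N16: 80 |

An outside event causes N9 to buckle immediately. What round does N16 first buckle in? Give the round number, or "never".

Round 1 — N9 buckles (initial).
  N1: +80 → 80 ≥ 80
  N16: +80 → 80 ≥ 40
Round 2 — N1, N16 buckle.
  N10: +70 → 70 < 90
  N28: +20 → 20 < 50
  N29: +65 → 65 < 90
No further bucklings.

2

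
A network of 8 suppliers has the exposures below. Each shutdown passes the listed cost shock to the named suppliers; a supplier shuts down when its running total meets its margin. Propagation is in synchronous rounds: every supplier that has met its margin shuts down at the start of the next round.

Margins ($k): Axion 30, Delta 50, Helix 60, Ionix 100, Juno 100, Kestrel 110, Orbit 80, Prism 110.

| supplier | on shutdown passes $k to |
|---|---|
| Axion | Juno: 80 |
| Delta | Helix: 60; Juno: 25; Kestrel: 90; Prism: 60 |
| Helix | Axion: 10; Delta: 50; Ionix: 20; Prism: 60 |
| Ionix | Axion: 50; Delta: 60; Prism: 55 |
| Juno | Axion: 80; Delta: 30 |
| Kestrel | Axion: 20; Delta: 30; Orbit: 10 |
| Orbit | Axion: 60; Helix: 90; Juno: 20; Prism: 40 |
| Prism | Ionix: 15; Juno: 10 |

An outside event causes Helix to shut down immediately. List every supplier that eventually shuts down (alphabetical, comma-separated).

Round 1 — Helix shuts down (initial).
  Axion: +10 → 10 < 30
  Delta: +50 → 50 ≥ 50
  Ionix: +20 → 20 < 100
  Prism: +60 → 60 < 110
Round 2 — Delta shuts down.
  Juno: +25 → 25 < 100
  Kestrel: +90 → 90 < 110
  Prism: +60 → 120 ≥ 110
Round 3 — Prism shuts down.
  Ionix: +15 → 35 < 100
  Juno: +10 → 35 < 100
No further shutdowns.

Delta, Helix, Prism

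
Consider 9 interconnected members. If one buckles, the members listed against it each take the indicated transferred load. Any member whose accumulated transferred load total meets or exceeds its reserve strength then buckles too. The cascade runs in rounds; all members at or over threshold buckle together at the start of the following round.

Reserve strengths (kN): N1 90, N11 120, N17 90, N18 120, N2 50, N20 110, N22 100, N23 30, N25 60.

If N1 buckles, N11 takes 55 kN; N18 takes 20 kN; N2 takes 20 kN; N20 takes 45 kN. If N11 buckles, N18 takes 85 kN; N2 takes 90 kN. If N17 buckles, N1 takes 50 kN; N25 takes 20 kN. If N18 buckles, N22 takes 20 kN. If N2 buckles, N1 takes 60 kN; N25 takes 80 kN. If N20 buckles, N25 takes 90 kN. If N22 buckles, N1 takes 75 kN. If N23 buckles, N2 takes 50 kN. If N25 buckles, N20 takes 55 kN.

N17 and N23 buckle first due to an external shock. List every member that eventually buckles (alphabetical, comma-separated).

Round 1 — N17, N23 buckle (initial).
  N1: +50 → 50 < 90
  N2: +50 → 50 ≥ 50
  N25: +20 → 20 < 60
Round 2 — N2 buckles.
  N1: +60 → 110 ≥ 90
  N25: +80 → 100 ≥ 60
Round 3 — N1, N25 buckle.
  N11: +55 → 55 < 120
  N18: +20 → 20 < 120
  N20: +45+55 → 100 < 110
No further bucklings.

N1, N17, N2, N23, N25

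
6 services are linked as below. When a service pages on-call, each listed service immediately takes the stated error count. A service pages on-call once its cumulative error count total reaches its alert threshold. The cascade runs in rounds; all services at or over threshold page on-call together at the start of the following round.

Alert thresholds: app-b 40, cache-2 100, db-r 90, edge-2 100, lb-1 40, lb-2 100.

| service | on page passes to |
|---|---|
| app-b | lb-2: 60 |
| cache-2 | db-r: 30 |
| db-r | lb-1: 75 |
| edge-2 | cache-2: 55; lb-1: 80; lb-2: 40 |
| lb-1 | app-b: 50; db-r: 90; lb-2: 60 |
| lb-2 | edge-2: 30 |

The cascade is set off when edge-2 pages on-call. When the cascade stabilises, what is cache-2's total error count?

Round 1 — edge-2 pages on-call (initial).
  cache-2: +55 → 55 < 100
  lb-1: +80 → 80 ≥ 40
  lb-2: +40 → 40 < 100
Round 2 — lb-1 pages on-call.
  app-b: +50 → 50 ≥ 40
  db-r: +90 → 90 ≥ 90
  lb-2: +60 → 100 ≥ 100
Round 3 — app-b, db-r, lb-2 page on-call.
No further pages.

55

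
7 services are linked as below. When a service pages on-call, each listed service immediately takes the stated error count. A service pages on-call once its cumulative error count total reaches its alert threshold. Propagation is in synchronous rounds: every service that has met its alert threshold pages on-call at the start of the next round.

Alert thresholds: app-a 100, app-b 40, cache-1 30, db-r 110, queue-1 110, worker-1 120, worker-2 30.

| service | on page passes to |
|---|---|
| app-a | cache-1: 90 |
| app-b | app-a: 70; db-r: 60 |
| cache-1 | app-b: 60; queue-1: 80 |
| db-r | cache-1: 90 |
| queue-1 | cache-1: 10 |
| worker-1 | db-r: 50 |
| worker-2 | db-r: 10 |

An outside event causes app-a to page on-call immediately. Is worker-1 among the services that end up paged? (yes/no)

Round 1 — app-a pages on-call (initial).
  cache-1: +90 → 90 ≥ 30
Round 2 — cache-1 pages on-call.
  app-b: +60 → 60 ≥ 40
  queue-1: +80 → 80 < 110
Round 3 — app-b pages on-call.
  db-r: +60 → 60 < 110
No further pages.

no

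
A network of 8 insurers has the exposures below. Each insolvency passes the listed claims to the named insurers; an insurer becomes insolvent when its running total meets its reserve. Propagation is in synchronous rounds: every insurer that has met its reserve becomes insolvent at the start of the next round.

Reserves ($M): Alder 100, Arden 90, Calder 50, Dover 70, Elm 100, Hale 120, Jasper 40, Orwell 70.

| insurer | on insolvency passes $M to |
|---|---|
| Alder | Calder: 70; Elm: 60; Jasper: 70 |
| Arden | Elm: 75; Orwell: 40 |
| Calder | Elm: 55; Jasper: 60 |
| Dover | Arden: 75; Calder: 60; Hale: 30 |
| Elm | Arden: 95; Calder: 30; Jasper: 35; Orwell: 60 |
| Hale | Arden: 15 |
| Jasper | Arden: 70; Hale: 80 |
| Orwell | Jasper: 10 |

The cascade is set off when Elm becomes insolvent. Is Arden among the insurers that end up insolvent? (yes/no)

yes

Round 1 — Elm becomes insolvent (initial).
  Arden: +95 → 95 ≥ 90
  Calder: +30 → 30 < 50
  Jasper: +35 → 35 < 40
  Orwell: +60 → 60 < 70
Round 2 — Arden becomes insolvent.
  Orwell: +40 → 100 ≥ 70
Round 3 — Orwell becomes insolvent.
  Jasper: +10 → 45 ≥ 40
Round 4 — Jasper becomes insolvent.
  Hale: +80 → 80 < 120
No further insolvencies.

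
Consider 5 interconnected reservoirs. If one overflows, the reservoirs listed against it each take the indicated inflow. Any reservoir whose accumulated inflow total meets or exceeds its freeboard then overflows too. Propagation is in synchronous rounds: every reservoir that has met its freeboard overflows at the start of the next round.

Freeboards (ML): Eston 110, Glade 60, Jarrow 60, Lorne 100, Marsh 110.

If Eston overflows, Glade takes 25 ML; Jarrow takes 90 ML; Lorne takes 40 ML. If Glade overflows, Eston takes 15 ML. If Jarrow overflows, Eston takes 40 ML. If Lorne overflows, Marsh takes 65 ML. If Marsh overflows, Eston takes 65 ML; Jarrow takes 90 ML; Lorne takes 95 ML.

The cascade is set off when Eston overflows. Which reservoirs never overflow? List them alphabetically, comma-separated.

Round 1 — Eston overflows (initial).
  Glade: +25 → 25 < 60
  Jarrow: +90 → 90 ≥ 60
  Lorne: +40 → 40 < 100
Round 2 — Jarrow overflows.
No further overflows.

Glade, Lorne, Marsh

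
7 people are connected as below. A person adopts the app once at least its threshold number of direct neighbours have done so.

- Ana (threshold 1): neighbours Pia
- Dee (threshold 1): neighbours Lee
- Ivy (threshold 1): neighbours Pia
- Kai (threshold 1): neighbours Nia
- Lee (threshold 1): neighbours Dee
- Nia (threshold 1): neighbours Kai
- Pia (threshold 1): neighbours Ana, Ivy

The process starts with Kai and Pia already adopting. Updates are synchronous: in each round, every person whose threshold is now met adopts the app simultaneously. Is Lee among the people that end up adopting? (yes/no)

Round 1 — Kai, Pia adopt the app (initial).
Round 2 — checking thresholds:
  Ana: 1 of 1 neighbours ≥ 1, adopts the app.
  Ivy: 1 of 1 neighbours ≥ 1, adopts the app.
  Nia: 1 of 1 neighbours ≥ 1, adopts the app.
Round 3 — no new adoptions; cascade stops.

no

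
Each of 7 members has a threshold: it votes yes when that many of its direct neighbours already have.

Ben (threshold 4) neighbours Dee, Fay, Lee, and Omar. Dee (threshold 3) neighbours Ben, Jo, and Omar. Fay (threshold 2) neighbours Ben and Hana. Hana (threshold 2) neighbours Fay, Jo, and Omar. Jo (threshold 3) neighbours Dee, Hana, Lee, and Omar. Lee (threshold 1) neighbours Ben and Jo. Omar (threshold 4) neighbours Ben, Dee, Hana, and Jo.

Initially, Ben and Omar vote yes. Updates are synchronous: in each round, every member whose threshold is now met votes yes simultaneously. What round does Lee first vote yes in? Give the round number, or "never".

2

Round 1 — Ben, Omar vote yes (initial).
Round 2 — checking thresholds:
  Dee: 2 of 3 neighbours < 3, below threshold.
  Fay: 1 of 2 neighbours < 2, below threshold.
  Hana: 1 of 3 neighbours < 2, below threshold.
  Jo: 1 of 4 neighbours < 3, below threshold.
  Lee: 1 of 2 neighbours ≥ 1, votes yes.
Round 3 — no new yes votes; cascade stops.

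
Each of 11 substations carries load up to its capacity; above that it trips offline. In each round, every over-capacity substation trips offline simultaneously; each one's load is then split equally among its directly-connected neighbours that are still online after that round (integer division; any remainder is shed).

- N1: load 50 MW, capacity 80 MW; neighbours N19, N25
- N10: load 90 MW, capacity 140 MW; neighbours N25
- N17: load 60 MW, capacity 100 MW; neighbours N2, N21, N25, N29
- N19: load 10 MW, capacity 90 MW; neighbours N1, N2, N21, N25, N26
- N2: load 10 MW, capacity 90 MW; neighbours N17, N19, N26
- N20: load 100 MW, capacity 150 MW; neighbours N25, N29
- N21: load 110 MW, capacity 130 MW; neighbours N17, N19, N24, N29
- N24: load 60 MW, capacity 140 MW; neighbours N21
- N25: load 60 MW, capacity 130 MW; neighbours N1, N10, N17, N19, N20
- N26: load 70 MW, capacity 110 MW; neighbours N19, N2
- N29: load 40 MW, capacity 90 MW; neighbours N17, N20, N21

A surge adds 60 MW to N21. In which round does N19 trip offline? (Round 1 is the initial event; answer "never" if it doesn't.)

6

Round 1 — N21 at 170 > 130. N21 trips offline.
  N21 sheds 170 MW to N17, N19, N24, N29: 42 each (2 lost).
    N17: 60+42 = 102 > 100
    N19: 10+42 = 52 ≤ 90
    N24: 60+42 = 102 ≤ 140
    N29: 40+42 = 82 ≤ 90
Round 2 — N17 trips offline.
  N17 sheds 102 MW to N2, N25, N29: 34 each.
    N2: 10+34 = 44 ≤ 90
    N25: 60+34 = 94 ≤ 130
    N29: 82+34 = 116 > 90
Round 3 — N29 trips offline.
  N29 sheds 116 MW to N20: 116 each.
    N20: 100+116 = 216 > 150
Round 4 — N20 trips offline.
  N20 sheds 216 MW to N25: 216 each.
    N25: 94+216 = 310 > 130
Round 5 — N25 trips offline.
  N25 sheds 310 MW to N1, N10, N19: 103 each (1 lost).
    N1: 50+103 = 153 > 80
    N10: 90+103 = 193 > 140
    N19: 52+103 = 155 > 90
Round 6 — N1, N10, N19 trip offline.
  N1 sheds 153 MW: no online neighbours, lost.
  N10 sheds 193 MW: no online neighbours, lost.
  N19 sheds 155 MW to N2, N26: 77 each (1 lost).
    N2: 44+77 = 121 > 90
    N26: 70+77 = 147 > 110
Round 7 — N2, N26 trip offline.
  N2 sheds 121 MW: no online neighbours, lost.
  N26 sheds 147 MW: no online neighbours, lost.
No further trips.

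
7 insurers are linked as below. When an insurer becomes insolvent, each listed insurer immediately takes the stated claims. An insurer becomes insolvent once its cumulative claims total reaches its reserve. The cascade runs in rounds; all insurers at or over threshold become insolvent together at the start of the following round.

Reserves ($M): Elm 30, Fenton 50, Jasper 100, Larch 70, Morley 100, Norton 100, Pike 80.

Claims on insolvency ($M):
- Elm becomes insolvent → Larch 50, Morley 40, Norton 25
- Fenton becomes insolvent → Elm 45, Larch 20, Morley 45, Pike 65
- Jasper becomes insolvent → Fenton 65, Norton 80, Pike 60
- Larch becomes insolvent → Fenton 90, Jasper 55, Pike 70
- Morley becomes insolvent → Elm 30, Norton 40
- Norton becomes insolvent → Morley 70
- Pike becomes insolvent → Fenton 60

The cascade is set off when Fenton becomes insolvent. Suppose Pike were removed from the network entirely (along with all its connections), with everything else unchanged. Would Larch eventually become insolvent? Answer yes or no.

With Pike removed:
Round 1 — Fenton becomes insolvent (initial).
  Elm: +45 → 45 ≥ 30
  Larch: +20 → 20 < 70
  Morley: +45 → 45 < 100
Round 2 — Elm becomes insolvent.
  Larch: +50 → 70 ≥ 70
  Morley: +40 → 85 < 100
  Norton: +25 → 25 < 100
Round 3 — Larch becomes insolvent.
  Jasper: +55 → 55 < 100
No further insolvencies.

yes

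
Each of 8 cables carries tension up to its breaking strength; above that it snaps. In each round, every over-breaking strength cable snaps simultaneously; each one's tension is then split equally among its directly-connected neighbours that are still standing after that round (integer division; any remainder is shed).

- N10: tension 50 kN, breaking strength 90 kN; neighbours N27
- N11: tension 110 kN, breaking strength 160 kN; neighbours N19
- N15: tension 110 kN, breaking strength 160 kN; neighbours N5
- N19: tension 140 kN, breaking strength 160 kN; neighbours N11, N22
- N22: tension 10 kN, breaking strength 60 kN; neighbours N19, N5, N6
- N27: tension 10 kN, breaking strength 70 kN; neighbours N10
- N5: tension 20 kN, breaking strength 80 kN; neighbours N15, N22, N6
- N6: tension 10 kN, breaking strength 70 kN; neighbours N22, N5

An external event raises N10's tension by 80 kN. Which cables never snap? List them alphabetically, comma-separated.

Round 1 — N10 at 130 > 90. N10 snaps.
  N10 sheds 130 kN to N27: 130 each.
    N27: 10+130 = 140 > 70
Round 2 — N27 snaps.
  N27 sheds 140 kN: no online neighbours, lost.
No further breaks.

N11, N15, N19, N22, N5, N6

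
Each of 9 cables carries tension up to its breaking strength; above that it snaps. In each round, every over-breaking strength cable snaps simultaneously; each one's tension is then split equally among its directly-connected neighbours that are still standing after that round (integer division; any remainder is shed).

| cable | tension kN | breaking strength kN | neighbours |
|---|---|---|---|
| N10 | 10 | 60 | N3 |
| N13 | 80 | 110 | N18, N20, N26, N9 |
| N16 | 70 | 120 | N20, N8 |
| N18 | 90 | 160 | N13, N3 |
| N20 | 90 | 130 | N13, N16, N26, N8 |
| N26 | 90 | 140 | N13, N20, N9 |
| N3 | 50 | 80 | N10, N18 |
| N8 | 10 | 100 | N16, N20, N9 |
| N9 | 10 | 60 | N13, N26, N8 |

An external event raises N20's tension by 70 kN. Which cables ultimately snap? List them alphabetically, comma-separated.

Round 1 — N20 at 160 > 130. N20 snaps.
  N20 sheds 160 kN to N13, N16, N26, N8: 40 each.
    N13: 80+40 = 120 > 110
    N16: 70+40 = 110 ≤ 120
    N26: 90+40 = 130 ≤ 140
    N8: 10+40 = 50 ≤ 100
Round 2 — N13 snaps.
  N13 sheds 120 kN to N18, N26, N9: 40 each.
    N18: 90+40 = 130 ≤ 160
    N26: 130+40 = 170 > 140
    N9: 10+40 = 50 ≤ 60
Round 3 — N26 snaps.
  N26 sheds 170 kN to N9: 170 each.
    N9: 50+170 = 220 > 60
Round 4 — N9 snaps.
  N9 sheds 220 kN to N8: 220 each.
    N8: 50+220 = 270 > 100
Round 5 — N8 snaps.
  N8 sheds 270 kN to N16: 270 each.
    N16: 110+270 = 380 > 120
Round 6 — N16 snaps.
  N16 sheds 380 kN: no online neighbours, lost.
No further breaks.

N13, N16, N20, N26, N8, N9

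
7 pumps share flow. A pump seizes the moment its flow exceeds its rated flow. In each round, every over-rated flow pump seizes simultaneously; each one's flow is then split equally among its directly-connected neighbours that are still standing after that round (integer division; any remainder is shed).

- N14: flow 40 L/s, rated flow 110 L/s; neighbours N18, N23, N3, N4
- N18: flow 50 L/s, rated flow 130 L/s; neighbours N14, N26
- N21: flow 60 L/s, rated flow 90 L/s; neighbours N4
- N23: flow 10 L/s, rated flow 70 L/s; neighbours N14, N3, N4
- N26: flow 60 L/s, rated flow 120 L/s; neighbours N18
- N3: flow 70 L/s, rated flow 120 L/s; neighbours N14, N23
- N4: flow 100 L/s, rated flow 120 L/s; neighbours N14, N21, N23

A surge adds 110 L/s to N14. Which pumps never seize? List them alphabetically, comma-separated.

Round 1 — N14 at 150 > 110. N14 seizes.
  N14 sheds 150 L/s to N18, N23, N3, N4: 37 each (2 lost).
    N18: 50+37 = 87 ≤ 130
    N23: 10+37 = 47 ≤ 70
    N3: 70+37 = 107 ≤ 120
    N4: 100+37 = 137 > 120
Round 2 — N4 seizes.
  N4 sheds 137 L/s to N21, N23: 68 each (1 lost).
    N21: 60+68 = 128 > 90
    N23: 47+68 = 115 > 70
Round 3 — N21, N23 seize.
  N21 sheds 128 L/s: no online neighbours, lost.
  N23 sheds 115 L/s to N3: 115 each.
    N3: 107+115 = 222 > 120
Round 4 — N3 seizes.
  N3 sheds 222 L/s: no online neighbours, lost.
No further seizures.

N18, N26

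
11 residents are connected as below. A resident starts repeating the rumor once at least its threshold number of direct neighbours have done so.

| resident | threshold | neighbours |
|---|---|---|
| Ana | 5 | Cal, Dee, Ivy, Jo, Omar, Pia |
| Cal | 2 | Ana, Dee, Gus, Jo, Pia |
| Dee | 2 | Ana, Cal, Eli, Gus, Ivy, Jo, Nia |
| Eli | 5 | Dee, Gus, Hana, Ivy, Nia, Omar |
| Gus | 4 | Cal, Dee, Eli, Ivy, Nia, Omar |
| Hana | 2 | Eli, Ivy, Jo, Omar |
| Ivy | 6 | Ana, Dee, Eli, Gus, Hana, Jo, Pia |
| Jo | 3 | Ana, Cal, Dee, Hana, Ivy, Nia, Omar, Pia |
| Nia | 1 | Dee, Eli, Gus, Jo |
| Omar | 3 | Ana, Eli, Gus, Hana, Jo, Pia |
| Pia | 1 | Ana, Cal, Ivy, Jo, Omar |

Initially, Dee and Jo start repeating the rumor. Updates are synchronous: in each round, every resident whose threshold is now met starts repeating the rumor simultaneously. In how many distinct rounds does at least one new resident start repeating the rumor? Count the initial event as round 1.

Round 1 — Dee, Jo start repeating the rumor (initial).
Round 2 — checking thresholds:
  Ana: 2 of 6 neighbours < 5, below threshold.
  Cal: 2 of 5 neighbours ≥ 2, starts repeating the rumor.
  Eli: 1 of 6 neighbours < 5, below threshold.
  Gus: 1 of 6 neighbours < 4, below threshold.
  Hana: 1 of 4 neighbours < 2, below threshold.
  Ivy: 2 of 7 neighbours < 6, below threshold.
  Nia: 2 of 4 neighbours ≥ 1, starts repeating the rumor.
  Omar: 1 of 6 neighbours < 3, below threshold.
  Pia: 1 of 5 neighbours ≥ 1, starts repeating the rumor.
Round 3 — no new spreads; cascade stops.

2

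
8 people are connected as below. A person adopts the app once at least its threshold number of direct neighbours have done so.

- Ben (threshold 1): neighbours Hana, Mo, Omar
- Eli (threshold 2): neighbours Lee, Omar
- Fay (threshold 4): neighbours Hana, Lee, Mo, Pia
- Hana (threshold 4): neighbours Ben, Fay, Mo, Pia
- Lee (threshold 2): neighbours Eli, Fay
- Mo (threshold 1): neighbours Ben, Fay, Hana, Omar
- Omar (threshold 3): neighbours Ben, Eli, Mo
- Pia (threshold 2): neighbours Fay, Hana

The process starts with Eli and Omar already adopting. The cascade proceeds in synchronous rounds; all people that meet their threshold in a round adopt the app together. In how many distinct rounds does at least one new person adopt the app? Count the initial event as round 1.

Round 1 — Eli, Omar adopt the app (initial).
Round 2 — checking thresholds:
  Ben: 1 of 3 neighbours ≥ 1, adopts the app.
  Lee: 1 of 2 neighbours < 2, holds.
  Mo: 1 of 4 neighbours ≥ 1, adopts the app.
Round 3 — no new adoptions; cascade stops.

2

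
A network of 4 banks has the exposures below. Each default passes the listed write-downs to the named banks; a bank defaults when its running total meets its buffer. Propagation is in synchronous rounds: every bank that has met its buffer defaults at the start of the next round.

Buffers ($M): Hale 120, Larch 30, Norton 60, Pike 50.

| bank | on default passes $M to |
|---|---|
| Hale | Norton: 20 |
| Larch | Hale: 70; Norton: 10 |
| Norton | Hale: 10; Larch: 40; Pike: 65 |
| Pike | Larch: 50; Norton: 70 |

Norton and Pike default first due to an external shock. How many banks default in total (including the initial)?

Round 1 — Norton, Pike default (initial).
  Hale: +10 → 10 < 120
  Larch: +40+50 → 90 ≥ 30
Round 2 — Larch defaults.
  Hale: +70 → 80 < 120
No further defaults.

3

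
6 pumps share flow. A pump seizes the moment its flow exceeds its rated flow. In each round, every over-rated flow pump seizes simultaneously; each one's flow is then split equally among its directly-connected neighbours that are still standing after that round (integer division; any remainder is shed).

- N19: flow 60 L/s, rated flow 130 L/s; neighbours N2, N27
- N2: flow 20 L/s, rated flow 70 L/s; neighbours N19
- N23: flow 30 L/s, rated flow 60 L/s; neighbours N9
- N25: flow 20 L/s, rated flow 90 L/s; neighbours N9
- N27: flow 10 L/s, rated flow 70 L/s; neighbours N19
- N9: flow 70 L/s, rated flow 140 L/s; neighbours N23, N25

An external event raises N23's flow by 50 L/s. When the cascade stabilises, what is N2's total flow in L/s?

20

Round 1 — N23 at 80 > 60. N23 seizes.
  N23 sheds 80 L/s to N9: 80 each.
    N9: 70+80 = 150 > 140
Round 2 — N9 seizes.
  N9 sheds 150 L/s to N25: 150 each.
    N25: 20+150 = 170 > 90
Round 3 — N25 seizes.
  N25 sheds 170 L/s: no online neighbours, lost.
No further seizures.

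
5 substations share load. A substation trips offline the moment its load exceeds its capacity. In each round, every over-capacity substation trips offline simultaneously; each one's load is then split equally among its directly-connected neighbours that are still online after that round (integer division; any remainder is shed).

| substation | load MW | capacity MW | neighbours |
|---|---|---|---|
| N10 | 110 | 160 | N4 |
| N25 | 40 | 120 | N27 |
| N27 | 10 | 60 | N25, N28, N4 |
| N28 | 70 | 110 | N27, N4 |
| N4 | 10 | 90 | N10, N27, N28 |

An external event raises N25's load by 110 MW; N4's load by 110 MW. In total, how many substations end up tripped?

Round 1 — N25 at 150 > 120; N4 at 120 > 90. N25, N4 trip offline.
  N25 sheds 150 MW to N27: 150 each.
    N27: 10+150 = 160 > 60
  N4 sheds 120 MW to N10, N27, N28: 40 each.
    N10: 110+40 = 150 ≤ 160
    N27: 160+40 = 200 > 60
    N28: 70+40 = 110 ≤ 110
Round 2 — N27 trips offline.
  N27 sheds 200 MW to N28: 200 each.
    N28: 110+200 = 310 > 110
Round 3 — N28 trips offline.
  N28 sheds 310 MW: no online neighbours, lost.
No further trips.

4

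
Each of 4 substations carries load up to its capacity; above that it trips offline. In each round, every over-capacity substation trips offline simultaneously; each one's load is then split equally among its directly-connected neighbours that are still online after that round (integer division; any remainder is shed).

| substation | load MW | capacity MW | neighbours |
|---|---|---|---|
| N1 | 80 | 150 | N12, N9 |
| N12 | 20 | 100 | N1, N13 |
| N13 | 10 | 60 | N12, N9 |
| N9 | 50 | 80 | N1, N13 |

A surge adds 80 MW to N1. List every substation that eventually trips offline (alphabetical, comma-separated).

N1, N12, N13, N9

Round 1 — N1 at 160 > 150. N1 trips offline.
  N1 sheds 160 MW to N12, N9: 80 each.
    N12: 20+80 = 100 ≤ 100
    N9: 50+80 = 130 > 80
Round 2 — N9 trips offline.
  N9 sheds 130 MW to N13: 130 each.
    N13: 10+130 = 140 > 60
Round 3 — N13 trips offline.
  N13 sheds 140 MW to N12: 140 each.
    N12: 100+140 = 240 > 100
Round 4 — N12 trips offline.
  N12 sheds 240 MW: no online neighbours, lost.
No further trips.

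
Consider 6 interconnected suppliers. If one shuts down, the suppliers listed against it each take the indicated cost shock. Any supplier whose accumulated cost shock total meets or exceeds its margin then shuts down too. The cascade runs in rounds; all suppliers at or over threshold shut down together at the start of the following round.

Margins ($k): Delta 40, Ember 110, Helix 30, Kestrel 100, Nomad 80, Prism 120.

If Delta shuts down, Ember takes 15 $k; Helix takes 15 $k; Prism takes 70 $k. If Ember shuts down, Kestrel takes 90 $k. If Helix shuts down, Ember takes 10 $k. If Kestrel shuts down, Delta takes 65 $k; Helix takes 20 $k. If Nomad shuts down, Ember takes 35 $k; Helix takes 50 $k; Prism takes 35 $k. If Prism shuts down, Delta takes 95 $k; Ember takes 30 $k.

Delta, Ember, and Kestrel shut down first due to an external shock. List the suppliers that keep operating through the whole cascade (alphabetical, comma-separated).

Nomad, Prism

Round 1 — Delta, Ember, Kestrel shut down (initial).
  Helix: +15+20 → 35 ≥ 30
  Prism: +70 → 70 < 120
Round 2 — Helix shuts down.
No further shutdowns.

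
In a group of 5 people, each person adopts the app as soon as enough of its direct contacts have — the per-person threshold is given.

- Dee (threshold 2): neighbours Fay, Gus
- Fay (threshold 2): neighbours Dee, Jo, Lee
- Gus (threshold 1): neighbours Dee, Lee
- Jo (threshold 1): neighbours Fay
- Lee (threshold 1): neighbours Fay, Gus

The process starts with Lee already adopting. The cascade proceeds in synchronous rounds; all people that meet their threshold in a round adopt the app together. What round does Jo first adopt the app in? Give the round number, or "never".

never

Round 1 — Lee adopts the app (initial).
Round 2 — checking thresholds:
  Fay: 1 of 3 neighbours < 2, below threshold.
  Gus: 1 of 2 neighbours ≥ 1, adopts the app.
Round 3 — no new adoptions; cascade stops.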